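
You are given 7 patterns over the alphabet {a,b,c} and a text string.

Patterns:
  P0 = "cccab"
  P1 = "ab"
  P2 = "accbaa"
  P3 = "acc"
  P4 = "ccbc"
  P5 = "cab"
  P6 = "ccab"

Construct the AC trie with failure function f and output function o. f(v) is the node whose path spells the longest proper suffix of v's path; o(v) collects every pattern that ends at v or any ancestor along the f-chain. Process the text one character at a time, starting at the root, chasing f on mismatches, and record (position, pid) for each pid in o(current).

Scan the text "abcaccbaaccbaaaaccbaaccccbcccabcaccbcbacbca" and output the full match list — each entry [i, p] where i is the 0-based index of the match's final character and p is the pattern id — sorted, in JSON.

Construct AC machine:
Trie nodes:
  n0 'ε': a→6 c→1
  n1 'c': a→15 c→2
  n2 'cc': a→17 b→13 c→3
  n3 'ccc': a→4
  n4 'ccca': b→5
  n5 'cccab': ·  ←P0
  n6 'a': b→7 c→8
  n7 'ab': ·  ←P1
  n8 'ac': c→9
  n9 'acc': b→10  ←P3
  n10 'accb': a→11
  n11 'accba': a→12
  n12 'accbaa': ·  ←P2
  n13 'ccb': c→14
  n14 'ccbc': ·  ←P4
  n15 'ca': b→16
  n16 'cab': ·  ←P5
  n17 'cca': b→18
  n18 'ccab': ·  ←P6

BFS fail/out derivation:
  fail(1) 'c': from fail(0)=0 chase 'c': 0 ⇒ 0;  out=∅∪out(0)=∅
  fail(6) 'a': from fail(0)=0 chase 'a': 0 ⇒ 0;  out=∅∪out(0)=∅
  fail(2) 'cc': from fail(1)=0 chase 'c': 0 ⇒ 1;  out=∅∪out(1)=∅
  fail(7) 'ab': from fail(6)=0 chase 'b': 0 ⇒ 0;  out={1}∪out(0)={1}
  fail(8) 'ac': from fail(6)=0 chase 'c': 0 ⇒ 1;  out=∅∪out(1)=∅
  fail(15) 'ca': from fail(1)=0 chase 'a': 0 ⇒ 6;  out=∅∪out(6)=∅
  fail(3) 'ccc': from fail(2)=1 chase 'c': 1 ⇒ 2;  out=∅∪out(2)=∅
  fail(9) 'acc': from fail(8)=1 chase 'c': 1 ⇒ 2;  out={3}∪out(2)={3}
  fail(13) 'ccb': from fail(2)=1 chase 'b': 1→0 ⇒ 0;  out=∅∪out(0)=∅
  fail(16) 'cab': from fail(15)=6 chase 'b': 6 ⇒ 7;  out={5}∪out(7)={1,5}
  fail(17) 'cca': from fail(2)=1 chase 'a': 1 ⇒ 15;  out=∅∪out(15)=∅
  fail(4) 'ccca': from fail(3)=2 chase 'a': 2 ⇒ 17;  out=∅∪out(17)=∅
  fail(10) 'accb': from fail(9)=2 chase 'b': 2 ⇒ 13;  out=∅∪out(13)=∅
  fail(14) 'ccbc': from fail(13)=0 chase 'c': 0 ⇒ 1;  out={4}∪out(1)={4}
  fail(18) 'ccab': from fail(17)=15 chase 'b': 15 ⇒ 16;  out={6}∪out(16)={1,5,6}
  fail(5) 'cccab': from fail(4)=17 chase 'b': 17 ⇒ 18;  out={0}∪out(18)={0,1,5,6}
  fail(11) 'accba': from fail(10)=13 chase 'a': 13→0 ⇒ 6;  out=∅∪out(6)=∅
  fail(12) 'accbaa': from fail(11)=6 chase 'a': 6→0 ⇒ 6;  out={2}∪out(6)={2}

Text stream:
pos 0 'a': at 6
pos 1 'b': at 7  → match P1@[0:1]
pos 2 'c': at 1 (fail-walked)
pos 3 'a': at 15
pos 4 'c': at 8 (fail-walked)
pos 5 'c': at 9  → match P3@[3:5]
pos 6 'b': at 10
pos 7 'a': at 11
pos 8 'a': at 12  → match P2@[3:8]
pos 9 'c': at 8 (fail-walked)
pos 10 'c': at 9  → match P3@[8:10]
pos 11 'b': at 10
pos 12 'a': at 11
pos 13 'a': at 12  → match P2@[8:13]
pos 14 'a': at 6 (fail-walked)
pos 15 'a': at 6 (fail-walked)
pos 16 'c': at 8
pos 17 'c': at 9  → match P3@[15:17]
pos 18 'b': at 10
pos 19 'a': at 11
pos 20 'a': at 12  → match P2@[15:20]
pos 21 'c': at 8 (fail-walked)
pos 22 'c': at 9  → match P3@[20:22]
pos 23 'c': at 3 (fail-walked)
pos 24 'c': at 3 (fail-walked)
pos 25 'b': at 13 (fail-walked)
pos 26 'c': at 14  → match P4@[23:26]
pos 27 'c': at 2 (fail-walked)
pos 28 'c': at 3
pos 29 'a': at 4
pos 30 'b': at 5  → match P0@[26:30],P1@[29:30],P5@[28:30],P6@[27:30]
pos 31 'c': at 1 (fail-walked)
pos 32 'a': at 15
pos 33 'c': at 8 (fail-walked)
pos 34 'c': at 9  → match P3@[32:34]
pos 35 'b': at 10
pos 36 'c': at 14 (fail-walked)  → match P4@[33:36]
pos 37 'b': at 0 (fail-walked)
pos 38 'a': at 6
pos 39 'c': at 8
pos 40 'b': at 0 (fail-walked)
pos 41 'c': at 1
pos 42 'a': at 15

All matches (sorted): [[1,1],[5,3],[8,2],[10,3],[13,2],[17,3],[20,2],[22,3],[26,4],[30,0],[30,1],[30,5],[30,6],[34,3],[36,4]]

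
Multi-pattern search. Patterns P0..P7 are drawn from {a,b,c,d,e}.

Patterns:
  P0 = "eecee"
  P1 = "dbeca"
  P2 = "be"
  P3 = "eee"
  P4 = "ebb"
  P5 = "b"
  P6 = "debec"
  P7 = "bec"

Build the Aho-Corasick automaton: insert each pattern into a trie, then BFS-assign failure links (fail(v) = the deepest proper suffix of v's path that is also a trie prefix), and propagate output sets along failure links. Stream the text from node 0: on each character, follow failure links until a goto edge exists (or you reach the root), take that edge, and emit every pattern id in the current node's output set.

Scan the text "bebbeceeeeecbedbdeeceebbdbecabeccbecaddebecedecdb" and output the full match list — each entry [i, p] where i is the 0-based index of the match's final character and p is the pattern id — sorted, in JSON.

Build automaton:
Trie nodes:
  0='ε' goto b→11 d→6 e→1
  1='e' goto b→14 e→2
  2='ee' goto c→3 e→13
  3='eec' goto e→4
  4='eece' goto e→5
  5='eecee' goto ·  ←P0
  6='d' goto b→7 e→16
  7='db' goto e→8
  8='dbe' goto c→9
  9='dbec' goto a→10
  10='dbeca' goto ·  ←P1
  11='b' goto e→12  ←P5
  12='be' goto c→20  ←P2
  13='eee' goto ·  ←P3
  14='eb' goto b→15
  15='ebb' goto ·  ←P4
  16='de' goto b→17
  17='deb' goto e→18
  18='debe' goto c→19
  19='debec' goto ·  ←P6
  20='bec' goto ·  ←P7

BFS fail/out derivation:
  n1('e'): parent n0 fail=0; on 'e' 0 → fail=0;  out ∅∪∅=∅
  n6('d'): parent n0 fail=0; on 'd' 0 → fail=0;  out ∅∪∅=∅
  n11('b'): parent n0 fail=0; on 'b' 0 → fail=0;  out {5}∪∅={5}
  n2('ee'): parent n1 fail=0; on 'e' 0 → fail=1;  out ∅∪∅=∅
  n7('db'): parent n6 fail=0; on 'b' 0 → fail=11;  out ∅∪{5}={5}
  n12('be'): parent n11 fail=0; on 'e' 0 → fail=1;  out {2}∪∅={2}
  n14('eb'): parent n1 fail=0; on 'b' 0 → fail=11;  out ∅∪{5}={5}
  n16('de'): parent n6 fail=0; on 'e' 0 → fail=1;  out ∅∪∅=∅
  n3('eec'): parent n2 fail=1; on 'c' 1→0 → fail=0;  out ∅∪∅=∅
  n8('dbe'): parent n7 fail=11; on 'e' 11 → fail=12;  out ∅∪{2}={2}
  n13('eee'): parent n2 fail=1; on 'e' 1 → fail=2;  out {3}∪∅={3}
  n15('ebb'): parent n14 fail=11; on 'b' 11→0 → fail=11;  out {4}∪{5}={4,5}
  n17('deb'): parent n16 fail=1; on 'b' 1 → fail=14;  out ∅∪{5}={5}
  n20('bec'): parent n12 fail=1; on 'c' 1→0 → fail=0;  out {7}∪∅={7}
  n4('eece'): parent n3 fail=0; on 'e' 0 → fail=1;  out ∅∪∅=∅
  n9('dbec'): parent n8 fail=12; on 'c' 12 → fail=20;  out ∅∪{7}={7}
  n18('debe'): parent n17 fail=14; on 'e' 14→11 → fail=12;  out ∅∪{2}={2}
  n5('eecee'): parent n4 fail=1; on 'e' 1 → fail=2;  out {0}∪∅={0}
  n10('dbeca'): parent n9 fail=20; on 'a' 20→0 → fail=0;  out {1}∪∅={1}
  n19('debec'): parent n18 fail=12; on 'c' 12 → fail=20;  out {6}∪{7}={6,7}

Scan:
pos 0 'b': at 11  ** P5@[0:0]
pos 1 'e': at 12  ** P2@[0:1]
pos 2 'b': at 14 (fail-walked)  ** P5@[2:2]
pos 3 'b': at 15  ** P4@[1:3],P5@[3:3]
pos 4 'e': at 12 (fail-walked)  ** P2@[3:4]
pos 5 'c': at 20  ** P7@[3:5]
pos 6 'e': at 1 (fail-walked)
pos 7 'e': at 2
pos 8 'e': at 13  ** P3@[6:8]
pos 9 'e': at 13 (fail-walked)  ** P3@[7:9]
pos 10 'e': at 13 (fail-walked)  ** P3@[8:10]
pos 11 'c': at 3 (fail-walked)
pos 12 'b': at 11 (fail-walked)  ** P5@[12:12]
pos 13 'e': at 12  ** P2@[12:13]
pos 14 'd': at 6 (fail-walked)
pos 15 'b': at 7  ** P5@[15:15]
pos 16 'd': at 6 (fail-walked)
pos 17 'e': at 16
pos 18 'e': at 2 (fail-walked)
pos 19 'c': at 3
pos 20 'e': at 4
pos 21 'e': at 5  ** P0@[17:21]
pos 22 'b': at 14 (fail-walked)  ** P5@[22:22]
pos 23 'b': at 15  ** P4@[21:23],P5@[23:23]
pos 24 'd': at 6 (fail-walked)
pos 25 'b': at 7  ** P5@[25:25]
pos 26 'e': at 8  ** P2@[25:26]
pos 27 'c': at 9  ** P7@[25:27]
pos 28 'a': at 10  ** P1@[24:28]
pos 29 'b': at 11 (fail-walked)  ** P5@[29:29]
pos 30 'e': at 12  ** P2@[29:30]
pos 31 'c': at 20  ** P7@[29:31]
pos 32 'c': at 0 (fail-walked)
pos 33 'b': at 11  ** P5@[33:33]
pos 34 'e': at 12  ** P2@[33:34]
pos 35 'c': at 20  ** P7@[33:35]
pos 36 'a': at 0 (fail-walked)
pos 37 'd': at 6
pos 38 'd': at 6 (fail-walked)
pos 39 'e': at 16
pos 40 'b': at 17  ** P5@[40:40]
pos 41 'e': at 18  ** P2@[40:41]
pos 42 'c': at 19  ** P6@[38:42],P7@[40:42]
pos 43 'e': at 1 (fail-walked)
pos 44 'd': at 6 (fail-walked)
pos 45 'e': at 16
pos 46 'c': at 0 (fail-walked)
pos 47 'd': at 6
pos 48 'b': at 7  ** P5@[48:48]

All matches (sorted): [[0,5],[1,2],[2,5],[3,4],[3,5],[4,2],[5,7],[8,3],[9,3],[10,3],[12,5],[13,2],[15,5],[21,0],[22,5],[23,4],[23,5],[25,5],[26,2],[27,7],[28,1],[29,5],[30,2],[31,7],[33,5],[34,2],[35,7],[40,5],[41,2],[42,6],[42,7],[48,5]]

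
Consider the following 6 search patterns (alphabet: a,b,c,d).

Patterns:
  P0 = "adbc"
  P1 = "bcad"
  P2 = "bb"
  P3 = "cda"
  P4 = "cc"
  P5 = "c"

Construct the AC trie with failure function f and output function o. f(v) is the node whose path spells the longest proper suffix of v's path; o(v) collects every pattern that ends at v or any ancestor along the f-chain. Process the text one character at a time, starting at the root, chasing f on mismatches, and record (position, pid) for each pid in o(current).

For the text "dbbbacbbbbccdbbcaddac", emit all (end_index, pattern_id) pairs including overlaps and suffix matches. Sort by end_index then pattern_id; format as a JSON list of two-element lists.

Construct AC machine:
Trie nodes:
  n0 'ε': a→1 b→5 c→10
  n1 'a': d→2
  n2 'ad': b→3
  n3 'adb': c→4
  n4 'adbc': ·  ←P0
  n5 'b': b→9 c→6
  n6 'bc': a→7
  n7 'bca': d→8
  n8 'bcad': ·  ←P1
  n9 'bb': ·  ←P2
  n10 'c': c→13 d→11  ←P5
  n11 'cd': a→12
  n12 'cda': ·  ←P3
  n13 'cc': ·  ←P4

BFS fail/out derivation:
  fail(1) 'a': from fail(0)=0 chase 'a': 0 ⇒ 0;  out=∅∪out(0)=∅
  fail(5) 'b': from fail(0)=0 chase 'b': 0 ⇒ 0;  out=∅∪out(0)=∅
  fail(10) 'c': from fail(0)=0 chase 'c': 0 ⇒ 0;  out={5}∪out(0)={5}
  fail(2) 'ad': from fail(1)=0 chase 'd': 0 ⇒ 0;  out=∅∪out(0)=∅
  fail(6) 'bc': from fail(5)=0 chase 'c': 0 ⇒ 10;  out=∅∪out(10)={5}
  fail(9) 'bb': from fail(5)=0 chase 'b': 0 ⇒ 5;  out={2}∪out(5)={2}
  fail(11) 'cd': from fail(10)=0 chase 'd': 0 ⇒ 0;  out=∅∪out(0)=∅
  fail(13) 'cc': from fail(10)=0 chase 'c': 0 ⇒ 10;  out={4}∪out(10)={4,5}
  fail(3) 'adb': from fail(2)=0 chase 'b': 0 ⇒ 5;  out=∅∪out(5)=∅
  fail(7) 'bca': from fail(6)=10 chase 'a': 10→0 ⇒ 1;  out=∅∪out(1)=∅
  fail(12) 'cda': from fail(11)=0 chase 'a': 0 ⇒ 1;  out={3}∪out(1)={3}
  fail(4) 'adbc': from fail(3)=5 chase 'c': 5 ⇒ 6;  out={0}∪out(6)={0,5}
  fail(8) 'bcad': from fail(7)=1 chase 'd': 1 ⇒ 2;  out={1}∪out(2)={1}

Run:
pos 0 'd': at 0
pos 1 'b': at 5
pos 2 'b': at 9  emit P2@[1:2]
pos 3 'b': at 9 (via fail)  emit P2@[2:3]
pos 4 'a': at 1 (via fail)
pos 5 'c': at 10 (via fail)  emit P5@[5:5]
pos 6 'b': at 5 (via fail)
pos 7 'b': at 9  emit P2@[6:7]
pos 8 'b': at 9 (via fail)  emit P2@[7:8]
pos 9 'b': at 9 (via fail)  emit P2@[8:9]
pos 10 'c': at 6 (via fail)  emit P5@[10:10]
pos 11 'c': at 13 (via fail)  emit P4@[10:11],P5@[11:11]
pos 12 'd': at 11 (via fail)
pos 13 'b': at 5 (via fail)
pos 14 'b': at 9  emit P2@[13:14]
pos 15 'c': at 6 (via fail)  emit P5@[15:15]
pos 16 'a': at 7
pos 17 'd': at 8  emit P1@[14:17]
pos 18 'd': at 0 (via fail)
pos 19 'a': at 1
pos 20 'c': at 10 (via fail)  emit P5@[20:20]

Matches: [[2,2],[3,2],[5,5],[7,2],[8,2],[9,2],[10,5],[11,4],[11,5],[14,2],[15,5],[17,1],[20,5]]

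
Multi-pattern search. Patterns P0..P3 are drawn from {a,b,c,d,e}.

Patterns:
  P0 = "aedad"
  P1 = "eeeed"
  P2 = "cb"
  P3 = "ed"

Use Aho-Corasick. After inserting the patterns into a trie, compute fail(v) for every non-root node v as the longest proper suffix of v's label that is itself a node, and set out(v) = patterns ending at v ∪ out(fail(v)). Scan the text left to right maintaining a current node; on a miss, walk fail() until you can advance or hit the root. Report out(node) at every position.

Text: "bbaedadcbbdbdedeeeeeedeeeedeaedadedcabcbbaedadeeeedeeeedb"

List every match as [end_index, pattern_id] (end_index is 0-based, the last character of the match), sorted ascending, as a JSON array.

Build:
Trie nodes:
  0='ε' goto a→1 c→11 e→6
  1='a' goto e→2
  2='ae' goto d→3
  3='aed' goto a→4
  4='aeda' goto d→5
  5='aedad' goto ·  ←P0
  6='e' goto d→13 e→7
  7='ee' goto e→8
  8='eee' goto e→9
  9='eeee' goto d→10
  10='eeeed' goto ·  ←P1
  11='c' goto b→12
  12='cb' goto ·  ←P2
  13='ed' goto ·  ←P3

Failure links (BFS by depth):
  n1('a'): parent n0 fail=0; on 'a' 0 → fail=0;  out ∅∪∅=∅
  n6('e'): parent n0 fail=0; on 'e' 0 → fail=0;  out ∅∪∅=∅
  n11('c'): parent n0 fail=0; on 'c' 0 → fail=0;  out ∅∪∅=∅
  n2('ae'): parent n1 fail=0; on 'e' 0 → fail=6;  out ∅∪∅=∅
  n7('ee'): parent n6 fail=0; on 'e' 0 → fail=6;  out ∅∪∅=∅
  n12('cb'): parent n11 fail=0; on 'b' 0 → fail=0;  out {2}∪∅={2}
  n13('ed'): parent n6 fail=0; on 'd' 0 → fail=0;  out {3}∪∅={3}
  n3('aed'): parent n2 fail=6; on 'd' 6 → fail=13;  out ∅∪{3}={3}
  n8('eee'): parent n7 fail=6; on 'e' 6 → fail=7;  out ∅∪∅=∅
  n4('aeda'): parent n3 fail=13; on 'a' 13→0 → fail=1;  out ∅∪∅=∅
  n9('eeee'): parent n8 fail=7; on 'e' 7 → fail=8;  out ∅∪∅=∅
  n5('aedad'): parent n4 fail=1; on 'd' 1→0 → fail=0;  out {0}∪∅={0}
  n10('eeeed'): parent n9 fail=8; on 'd' 8→7→6 → fail=13;  out {1}∪{3}={1,3}

Run:
i=0 'b': node 0→0
i=1 'b': node 0→0
i=2 'a': node 0→1
i=3 'e': node 1→2
i=4 'd': node 2→3  emit P3@[3:4]
i=5 'a': node 3→4
i=6 'd': node 4→5  emit P0@[2:6]
i=7 'c': node 5→11 (fail-walked)
i=8 'b': node 11→12  emit P2@[7:8]
i=9 'b': node 12→0 (fail-walked)
i=10 'd': node 0→0
i=11 'b': node 0→0
i=12 'd': node 0→0
i=13 'e': node 0→6
i=14 'd': node 6→13  emit P3@[13:14]
i=15 'e': node 13→6 (fail-walked)
i=16 'e': node 6→7
i=17 'e': node 7→8
i=18 'e': node 8→9
i=19 'e': node 9→9 (fail-walked)
i=20 'e': node 9→9 (fail-walked)
i=21 'd': node 9→10  emit P1@[17:21],P3@[20:21]
i=22 'e': node 10→6 (fail-walked)
i=23 'e': node 6→7
i=24 'e': node 7→8
i=25 'e': node 8→9
i=26 'd': node 9→10  emit P1@[22:26],P3@[25:26]
i=27 'e': node 10→6 (fail-walked)
i=28 'a': node 6→1 (fail-walked)
i=29 'e': node 1→2
i=30 'd': node 2→3  emit P3@[29:30]
i=31 'a': node 3→4
i=32 'd': node 4→5  emit P0@[28:32]
i=33 'e': node 5→6 (fail-walked)
i=34 'd': node 6→13  emit P3@[33:34]
i=35 'c': node 13→11 (fail-walked)
i=36 'a': node 11→1 (fail-walked)
i=37 'b': node 1→0 (fail-walked)
i=38 'c': node 0→11
i=39 'b': node 11→12  emit P2@[38:39]
i=40 'b': node 12→0 (fail-walked)
i=41 'a': node 0→1
i=42 'e': node 1→2
i=43 'd': node 2→3  emit P3@[42:43]
i=44 'a': node 3→4
i=45 'd': node 4→5  emit P0@[41:45]
i=46 'e': node 5→6 (fail-walked)
i=47 'e': node 6→7
i=48 'e': node 7→8
i=49 'e': node 8→9
i=50 'd': node 9→10  emit P1@[46:50],P3@[49:50]
i=51 'e': node 10→6 (fail-walked)
i=52 'e': node 6→7
i=53 'e': node 7→8
i=54 'e': node 8→9
i=55 'd': node 9→10  emit P1@[51:55],P3@[54:55]
i=56 'b': node 10→0 (fail-walked)

Result: [[4,3],[6,0],[8,2],[14,3],[21,1],[21,3],[26,1],[26,3],[30,3],[32,0],[34,3],[39,2],[43,3],[45,0],[50,1],[50,3],[55,1],[55,3]]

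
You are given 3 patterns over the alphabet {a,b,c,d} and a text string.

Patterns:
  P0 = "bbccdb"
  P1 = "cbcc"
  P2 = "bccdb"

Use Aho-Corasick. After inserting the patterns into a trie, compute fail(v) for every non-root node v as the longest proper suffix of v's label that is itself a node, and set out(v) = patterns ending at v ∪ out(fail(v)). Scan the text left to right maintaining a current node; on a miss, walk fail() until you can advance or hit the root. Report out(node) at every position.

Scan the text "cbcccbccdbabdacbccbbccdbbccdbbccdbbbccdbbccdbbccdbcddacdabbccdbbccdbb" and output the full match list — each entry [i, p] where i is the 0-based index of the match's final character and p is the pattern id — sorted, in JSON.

Build automaton:
Trie nodes:
  n0 'ε': b→1 c→7
  n1 'b': b→2 c→11
  n2 'bb': c→3
  n3 'bbc': c→4
  n4 'bbcc': d→5
  n5 'bbccd': b→6
  n6 'bbccdb': ·  ←P0
  n7 'c': b→8
  n8 'cb': c→9
  n9 'cbc': c→10
  n10 'cbcc': ·  ←P1
  n11 'bc': c→12
  n12 'bcc': d→13
  n13 'bccd': b→14
  n14 'bccdb': ·  ←P2

BFS fail/out derivation:
  n1('b'): parent n0 fail=0; on 'b' 0 → fail=0;  out ∅∪∅=∅
  n7('c'): parent n0 fail=0; on 'c' 0 → fail=0;  out ∅∪∅=∅
  n2('bb'): parent n1 fail=0; on 'b' 0 → fail=1;  out ∅∪∅=∅
  n8('cb'): parent n7 fail=0; on 'b' 0 → fail=1;  out ∅∪∅=∅
  n11('bc'): parent n1 fail=0; on 'c' 0 → fail=7;  out ∅∪∅=∅
  n3('bbc'): parent n2 fail=1; on 'c' 1 → fail=11;  out ∅∪∅=∅
  n9('cbc'): parent n8 fail=1; on 'c' 1 → fail=11;  out ∅∪∅=∅
  n12('bcc'): parent n11 fail=7; on 'c' 7→0 → fail=7;  out ∅∪∅=∅
  n4('bbcc'): parent n3 fail=11; on 'c' 11 → fail=12;  out ∅∪∅=∅
  n10('cbcc'): parent n9 fail=11; on 'c' 11 → fail=12;  out {1}∪∅={1}
  n13('bccd'): parent n12 fail=7; on 'd' 7→0 → fail=0;  out ∅∪∅=∅
  n5('bbccd'): parent n4 fail=12; on 'd' 12 → fail=13;  out ∅∪∅=∅
  n14('bccdb'): parent n13 fail=0; on 'b' 0 → fail=1;  out {2}∪∅={2}
  n6('bbccdb'): parent n5 fail=13; on 'b' 13 → fail=14;  out {0}∪{2}={0,2}

Run:
[0] read 'c'  n0⇒n7
[1] read 'b'  n7⇒n8
[2] read 'c'  n8⇒n9
[3] read 'c'  n9⇒n10  emit P1@[0:3]
[4] read 'c'  n10⇒n7 ·f
[5] read 'b'  n7⇒n8
[6] read 'c'  n8⇒n9
[7] read 'c'  n9⇒n10  emit P1@[4:7]
[8] read 'd'  n10⇒n13 ·f
[9] read 'b'  n13⇒n14  emit P2@[5:9]
[10] read 'a'  n14⇒n0 ·f
[11] read 'b'  n0⇒n1
[12] read 'd'  n1⇒n0 ·f
[13] read 'a'  n0⇒n0
[14] read 'c'  n0⇒n7
[15] read 'b'  n7⇒n8
[16] read 'c'  n8⇒n9
[17] read 'c'  n9⇒n10  emit P1@[14:17]
[18] read 'b'  n10⇒n8 ·f
[19] read 'b'  n8⇒n2 ·f
[20] read 'c'  n2⇒n3
[21] read 'c'  n3⇒n4
[22] read 'd'  n4⇒n5
[23] read 'b'  n5⇒n6  emit P0@[18:23],P2@[19:23]
[24] read 'b'  n6⇒n2 ·f
[25] read 'c'  n2⇒n3
[26] read 'c'  n3⇒n4
[27] read 'd'  n4⇒n5
[28] read 'b'  n5⇒n6  emit P0@[23:28],P2@[24:28]
[29] read 'b'  n6⇒n2 ·f
[30] read 'c'  n2⇒n3
[31] read 'c'  n3⇒n4
[32] read 'd'  n4⇒n5
[33] read 'b'  n5⇒n6  emit P0@[28:33],P2@[29:33]
[34] read 'b'  n6⇒n2 ·f
[35] read 'b'  n2⇒n2 ·f
[36] read 'c'  n2⇒n3
[37] read 'c'  n3⇒n4
[38] read 'd'  n4⇒n5
[39] read 'b'  n5⇒n6  emit P0@[34:39],P2@[35:39]
[40] read 'b'  n6⇒n2 ·f
[41] read 'c'  n2⇒n3
[42] read 'c'  n3⇒n4
[43] read 'd'  n4⇒n5
[44] read 'b'  n5⇒n6  emit P0@[39:44],P2@[40:44]
[45] read 'b'  n6⇒n2 ·f
[46] read 'c'  n2⇒n3
[47] read 'c'  n3⇒n4
[48] read 'd'  n4⇒n5
[49] read 'b'  n5⇒n6  emit P0@[44:49],P2@[45:49]
[50] read 'c'  n6⇒n11 ·f
[51] read 'd'  n11⇒n0 ·f
[52] read 'd'  n0⇒n0
[53] read 'a'  n0⇒n0
[54] read 'c'  n0⇒n7
[55] read 'd'  n7⇒n0 ·f
[56] read 'a'  n0⇒n0
[57] read 'b'  n0⇒n1
[58] read 'b'  n1⇒n2
[59] read 'c'  n2⇒n3
[60] read 'c'  n3⇒n4
[61] read 'd'  n4⇒n5
[62] read 'b'  n5⇒n6  emit P0@[57:62],P2@[58:62]
[63] read 'b'  n6⇒n2 ·f
[64] read 'c'  n2⇒n3
[65] read 'c'  n3⇒n4
[66] read 'd'  n4⇒n5
[67] read 'b'  n5⇒n6  emit P0@[62:67],P2@[63:67]
[68] read 'b'  n6⇒n2 ·f

Matches: [[3,1],[7,1],[9,2],[17,1],[23,0],[23,2],[28,0],[28,2],[33,0],[33,2],[39,0],[39,2],[44,0],[44,2],[49,0],[49,2],[62,0],[62,2],[67,0],[67,2]]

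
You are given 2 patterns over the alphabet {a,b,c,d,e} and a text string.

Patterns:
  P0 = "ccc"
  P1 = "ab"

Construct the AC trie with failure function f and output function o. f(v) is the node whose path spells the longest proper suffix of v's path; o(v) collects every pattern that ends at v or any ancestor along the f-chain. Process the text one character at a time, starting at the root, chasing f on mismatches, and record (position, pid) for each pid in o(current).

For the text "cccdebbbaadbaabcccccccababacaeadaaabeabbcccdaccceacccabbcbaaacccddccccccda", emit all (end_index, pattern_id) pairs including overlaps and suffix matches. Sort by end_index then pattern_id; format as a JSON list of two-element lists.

Construct AC machine:
Trie nodes:
  0='ε' goto a→4 c→1
  1='c' goto c→2
  2='cc' goto c→3
  3='ccc' goto ·  [P0 ends]
  4='a' goto b→5
  5='ab' goto ·  [P1 ends]

BFS fail/out derivation:
  fail(1) 'c': from fail(0)=0 chase 'c': 0 ⇒ 0;  out=∅∪out(0)=∅
  fail(4) 'a': from fail(0)=0 chase 'a': 0 ⇒ 0;  out=∅∪out(0)=∅
  fail(2) 'cc': from fail(1)=0 chase 'c': 0 ⇒ 1;  out=∅∪out(1)=∅
  fail(5) 'ab': from fail(4)=0 chase 'b': 0 ⇒ 0;  out={1}∪out(0)={1}
  fail(3) 'ccc': from fail(2)=1 chase 'c': 1 ⇒ 2;  out={0}∪out(2)={0}

Scan:
[0] read 'c'  n0⇒n1
[1] read 'c'  n1⇒n2
[2] read 'c'  n2⇒n3  emit P0@[0:2]
[3] read 'd'  n3⇒n0 ·f
[4] read 'e'  n0⇒n0
[5] read 'b'  n0⇒n0
[6] read 'b'  n0⇒n0
[7] read 'b'  n0⇒n0
[8] read 'a'  n0⇒n4
[9] read 'a'  n4⇒n4 ·f
[10] read 'd'  n4⇒n0 ·f
[11] read 'b'  n0⇒n0
[12] read 'a'  n0⇒n4
[13] read 'a'  n4⇒n4 ·f
[14] read 'b'  n4⇒n5  emit P1@[13:14]
[15] read 'c'  n5⇒n1 ·f
[16] read 'c'  n1⇒n2
[17] read 'c'  n2⇒n3  emit P0@[15:17]
[18] read 'c'  n3⇒n3 ·f  emit P0@[16:18]
[19] read 'c'  n3⇒n3 ·f  emit P0@[17:19]
[20] read 'c'  n3⇒n3 ·f  emit P0@[18:20]
[21] read 'c'  n3⇒n3 ·f  emit P0@[19:21]
[22] read 'a'  n3⇒n4 ·f
[23] read 'b'  n4⇒n5  emit P1@[22:23]
[24] read 'a'  n5⇒n4 ·f
[25] read 'b'  n4⇒n5  emit P1@[24:25]
[26] read 'a'  n5⇒n4 ·f
[27] read 'c'  n4⇒n1 ·f
[28] read 'a'  n1⇒n4 ·f
[29] read 'e'  n4⇒n0 ·f
[30] read 'a'  n0⇒n4
[31] read 'd'  n4⇒n0 ·f
[32] read 'a'  n0⇒n4
[33] read 'a'  n4⇒n4 ·f
[34] read 'a'  n4⇒n4 ·f
[35] read 'b'  n4⇒n5  emit P1@[34:35]
[36] read 'e'  n5⇒n0 ·f
[37] read 'a'  n0⇒n4
[38] read 'b'  n4⇒n5  emit P1@[37:38]
[39] read 'b'  n5⇒n0 ·f
[40] read 'c'  n0⇒n1
[41] read 'c'  n1⇒n2
[42] read 'c'  n2⇒n3  emit P0@[40:42]
[43] read 'd'  n3⇒n0 ·f
[44] read 'a'  n0⇒n4
[45] read 'c'  n4⇒n1 ·f
[46] read 'c'  n1⇒n2
[47] read 'c'  n2⇒n3  emit P0@[45:47]
[48] read 'e'  n3⇒n0 ·f
[49] read 'a'  n0⇒n4
[50] read 'c'  n4⇒n1 ·f
[51] read 'c'  n1⇒n2
[52] read 'c'  n2⇒n3  emit P0@[50:52]
[53] read 'a'  n3⇒n4 ·f
[54] read 'b'  n4⇒n5  emit P1@[53:54]
[55] read 'b'  n5⇒n0 ·f
[56] read 'c'  n0⇒n1
[57] read 'b'  n1⇒n0 ·f
[58] read 'a'  n0⇒n4
[59] read 'a'  n4⇒n4 ·f
[60] read 'a'  n4⇒n4 ·f
[61] read 'c'  n4⇒n1 ·f
[62] read 'c'  n1⇒n2
[63] read 'c'  n2⇒n3  emit P0@[61:63]
[64] read 'd'  n3⇒n0 ·f
[65] read 'd'  n0⇒n0
[66] read 'c'  n0⇒n1
[67] read 'c'  n1⇒n2
[68] read 'c'  n2⇒n3  emit P0@[66:68]
[69] read 'c'  n3⇒n3 ·f  emit P0@[67:69]
[70] read 'c'  n3⇒n3 ·f  emit P0@[68:70]
[71] read 'c'  n3⇒n3 ·f  emit P0@[69:71]
[72] read 'd'  n3⇒n0 ·f
[73] read 'a'  n0⇒n4

Result: [[2,0],[14,1],[17,0],[18,0],[19,0],[20,0],[21,0],[23,1],[25,1],[35,1],[38,1],[42,0],[47,0],[52,0],[54,1],[63,0],[68,0],[69,0],[70,0],[71,0]]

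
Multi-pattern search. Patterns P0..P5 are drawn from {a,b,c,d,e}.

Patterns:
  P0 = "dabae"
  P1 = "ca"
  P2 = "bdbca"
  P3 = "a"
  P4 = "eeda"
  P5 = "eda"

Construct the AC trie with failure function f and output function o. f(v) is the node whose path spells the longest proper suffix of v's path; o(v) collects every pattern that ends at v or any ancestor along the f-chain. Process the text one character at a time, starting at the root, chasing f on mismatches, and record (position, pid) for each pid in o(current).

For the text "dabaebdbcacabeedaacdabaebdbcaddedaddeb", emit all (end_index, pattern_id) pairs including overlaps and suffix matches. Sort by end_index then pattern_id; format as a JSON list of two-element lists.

Build automaton:
Trie nodes:
  n0 'ε': a→13 b→8 c→6 d→1 e→14
  n1 'd': a→2
  n2 'da': b→3
  n3 'dab': a→4
  n4 'daba': e→5
  n5 'dabae': ·  ←P0
  n6 'c': a→7
  n7 'ca': ·  ←P1
  n8 'b': d→9
  n9 'bd': b→10
  n10 'bdb': c→11
  n11 'bdbc': a→12
  n12 'bdbca': ·  ←P2
  n13 'a': ·  ←P3
  n14 'e': d→18 e→15
  n15 'ee': d→16
  n16 'eed': a→17
  n17 'eeda': ·  ←P4
  n18 'ed': a→19
  n19 'eda': ·  ←P5

BFS fail/out derivation:
  n1('d'): parent n0 fail=0; on 'd' 0 → fail=0;  out ∅∪∅=∅
  n6('c'): parent n0 fail=0; on 'c' 0 → fail=0;  out ∅∪∅=∅
  n8('b'): parent n0 fail=0; on 'b' 0 → fail=0;  out ∅∪∅=∅
  n13('a'): parent n0 fail=0; on 'a' 0 → fail=0;  out {3}∪∅={3}
  n14('e'): parent n0 fail=0; on 'e' 0 → fail=0;  out ∅∪∅=∅
  n2('da'): parent n1 fail=0; on 'a' 0 → fail=13;  out ∅∪{3}={3}
  n7('ca'): parent n6 fail=0; on 'a' 0 → fail=13;  out {1}∪{3}={1,3}
  n9('bd'): parent n8 fail=0; on 'd' 0 → fail=1;  out ∅∪∅=∅
  n15('ee'): parent n14 fail=0; on 'e' 0 → fail=14;  out ∅∪∅=∅
  n18('ed'): parent n14 fail=0; on 'd' 0 → fail=1;  out ∅∪∅=∅
  n3('dab'): parent n2 fail=13; on 'b' 13→0 → fail=8;  out ∅∪∅=∅
  n10('bdb'): parent n9 fail=1; on 'b' 1→0 → fail=8;  out ∅∪∅=∅
  n16('eed'): parent n15 fail=14; on 'd' 14 → fail=18;  out ∅∪∅=∅
  n19('eda'): parent n18 fail=1; on 'a' 1 → fail=2;  out {5}∪{3}={3,5}
  n4('daba'): parent n3 fail=8; on 'a' 8→0 → fail=13;  out ∅∪{3}={3}
  n11('bdbc'): parent n10 fail=8; on 'c' 8→0 → fail=6;  out ∅∪∅=∅
  n17('eeda'): parent n16 fail=18; on 'a' 18 → fail=19;  out {4}∪{3,5}={3,4,5}
  n5('dabae'): parent n4 fail=13; on 'e' 13→0 → fail=14;  out {0}∪∅={0}
  n12('bdbca'): parent n11 fail=6; on 'a' 6 → fail=7;  out {2}∪{1,3}={1,2,3}

Run:
pos 0 'd': at 1
pos 1 'a': at 2  → match P3@[1:1]
pos 2 'b': at 3
pos 3 'a': at 4  → match P3@[3:3]
pos 4 'e': at 5  → match P0@[0:4]
pos 5 'b': at 8 (fail-walked)
pos 6 'd': at 9
pos 7 'b': at 10
pos 8 'c': at 11
pos 9 'a': at 12  → match P1@[8:9],P2@[5:9],P3@[9:9]
pos 10 'c': at 6 (fail-walked)
pos 11 'a': at 7  → match P1@[10:11],P3@[11:11]
pos 12 'b': at 8 (fail-walked)
pos 13 'e': at 14 (fail-walked)
pos 14 'e': at 15
pos 15 'd': at 16
pos 16 'a': at 17  → match P3@[16:16],P4@[13:16],P5@[14:16]
pos 17 'a': at 13 (fail-walked)  → match P3@[17:17]
pos 18 'c': at 6 (fail-walked)
pos 19 'd': at 1 (fail-walked)
pos 20 'a': at 2  → match P3@[20:20]
pos 21 'b': at 3
pos 22 'a': at 4  → match P3@[22:22]
pos 23 'e': at 5  → match P0@[19:23]
pos 24 'b': at 8 (fail-walked)
pos 25 'd': at 9
pos 26 'b': at 10
pos 27 'c': at 11
pos 28 'a': at 12  → match P1@[27:28],P2@[24:28],P3@[28:28]
pos 29 'd': at 1 (fail-walked)
pos 30 'd': at 1 (fail-walked)
pos 31 'e': at 14 (fail-walked)
pos 32 'd': at 18
pos 33 'a': at 19  → match P3@[33:33],P5@[31:33]
pos 34 'd': at 1 (fail-walked)
pos 35 'd': at 1 (fail-walked)
pos 36 'e': at 14 (fail-walked)
pos 37 'b': at 8 (fail-walked)

Result: [[1,3],[3,3],[4,0],[9,1],[9,2],[9,3],[11,1],[11,3],[16,3],[16,4],[16,5],[17,3],[20,3],[22,3],[23,0],[28,1],[28,2],[28,3],[33,3],[33,5]]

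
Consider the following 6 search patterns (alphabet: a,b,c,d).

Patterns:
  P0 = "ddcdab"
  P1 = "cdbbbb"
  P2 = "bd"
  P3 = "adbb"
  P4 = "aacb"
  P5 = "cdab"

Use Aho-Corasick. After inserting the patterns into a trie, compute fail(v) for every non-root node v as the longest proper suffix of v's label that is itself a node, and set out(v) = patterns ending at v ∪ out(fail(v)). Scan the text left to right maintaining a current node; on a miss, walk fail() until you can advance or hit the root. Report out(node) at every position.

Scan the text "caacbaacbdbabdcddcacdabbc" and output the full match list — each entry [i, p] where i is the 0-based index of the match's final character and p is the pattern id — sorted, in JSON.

Build automaton:
Trie (insert patterns):
  0='ε' goto a→15 b→13 c→7 d→1
  1='d' goto d→2
  2='dd' goto c→3
  3='ddc' goto d→4
  4='ddcd' goto a→5
  5='ddcda' goto b→6
  6='ddcdab' goto ·  [P0 ends]
  7='c' goto d→8
  8='cd' goto a→22 b→9
  9='cdb' goto b→10
  10='cdbb' goto b→11
  11='cdbbb' goto b→12
  12='cdbbbb' goto ·  [P1 ends]
  13='b' goto d→14
  14='bd' goto ·  [P2 ends]
  15='a' goto a→19 d→16
  16='ad' goto b→17
  17='adb' goto b→18
  18='adbb' goto ·  [P3 ends]
  19='aa' goto c→20
  20='aac' goto b→21
  21='aacb' goto ·  [P4 ends]
  22='cda' goto b→23
  23='cdab' goto ·  [P5 ends]

BFS fail/out derivation:
  fail(1) 'd': from fail(0)=0 chase 'd': 0 ⇒ 0;  out=∅∪out(0)=∅
  fail(7) 'c': from fail(0)=0 chase 'c': 0 ⇒ 0;  out=∅∪out(0)=∅
  fail(13) 'b': from fail(0)=0 chase 'b': 0 ⇒ 0;  out=∅∪out(0)=∅
  fail(15) 'a': from fail(0)=0 chase 'a': 0 ⇒ 0;  out=∅∪out(0)=∅
  fail(2) 'dd': from fail(1)=0 chase 'd': 0 ⇒ 1;  out=∅∪out(1)=∅
  fail(8) 'cd': from fail(7)=0 chase 'd': 0 ⇒ 1;  out=∅∪out(1)=∅
  fail(14) 'bd': from fail(13)=0 chase 'd': 0 ⇒ 1;  out={2}∪out(1)={2}
  fail(16) 'ad': from fail(15)=0 chase 'd': 0 ⇒ 1;  out=∅∪out(1)=∅
  fail(19) 'aa': from fail(15)=0 chase 'a': 0 ⇒ 15;  out=∅∪out(15)=∅
  fail(3) 'ddc': from fail(2)=1 chase 'c': 1→0 ⇒ 7;  out=∅∪out(7)=∅
  fail(9) 'cdb': from fail(8)=1 chase 'b': 1→0 ⇒ 13;  out=∅∪out(13)=∅
  fail(17) 'adb': from fail(16)=1 chase 'b': 1→0 ⇒ 13;  out=∅∪out(13)=∅
  fail(20) 'aac': from fail(19)=15 chase 'c': 15→0 ⇒ 7;  out=∅∪out(7)=∅
  fail(22) 'cda': from fail(8)=1 chase 'a': 1→0 ⇒ 15;  out=∅∪out(15)=∅
  fail(4) 'ddcd': from fail(3)=7 chase 'd': 7 ⇒ 8;  out=∅∪out(8)=∅
  fail(10) 'cdbb': from fail(9)=13 chase 'b': 13→0 ⇒ 13;  out=∅∪out(13)=∅
  fail(18) 'adbb': from fail(17)=13 chase 'b': 13→0 ⇒ 13;  out={3}∪out(13)={3}
  fail(21) 'aacb': from fail(20)=7 chase 'b': 7→0 ⇒ 13;  out={4}∪out(13)={4}
  fail(23) 'cdab': from fail(22)=15 chase 'b': 15→0 ⇒ 13;  out={5}∪out(13)={5}
  fail(5) 'ddcda': from fail(4)=8 chase 'a': 8 ⇒ 22;  out=∅∪out(22)=∅
  fail(11) 'cdbbb': from fail(10)=13 chase 'b': 13→0 ⇒ 13;  out=∅∪out(13)=∅
  fail(6) 'ddcdab': from fail(5)=22 chase 'b': 22 ⇒ 23;  out={0}∪out(23)={0,5}
  fail(12) 'cdbbbb': from fail(11)=13 chase 'b': 13→0 ⇒ 13;  out={1}∪out(13)={1}

Text stream:
i=0 'c': node 0→7
i=1 'a': node 7→15 ·f
i=2 'a': node 15→19
i=3 'c': node 19→20
i=4 'b': node 20→21  emit P4@[1:4]
i=5 'a': node 21→15 ·f
i=6 'a': node 15→19
i=7 'c': node 19→20
i=8 'b': node 20→21  emit P4@[5:8]
i=9 'd': node 21→14 ·f  emit P2@[8:9]
i=10 'b': node 14→13 ·f
i=11 'a': node 13→15 ·f
i=12 'b': node 15→13 ·f
i=13 'd': node 13→14  emit P2@[12:13]
i=14 'c': node 14→7 ·f
i=15 'd': node 7→8
i=16 'd': node 8→2 ·f
i=17 'c': node 2→3
i=18 'a': node 3→15 ·f
i=19 'c': node 15→7 ·f
i=20 'd': node 7→8
i=21 'a': node 8→22
i=22 'b': node 22→23  emit P5@[19:22]
i=23 'b': node 23→13 ·f
i=24 'c': node 13→7 ·f

All matches (sorted): [[4,4],[8,4],[9,2],[13,2],[22,5]]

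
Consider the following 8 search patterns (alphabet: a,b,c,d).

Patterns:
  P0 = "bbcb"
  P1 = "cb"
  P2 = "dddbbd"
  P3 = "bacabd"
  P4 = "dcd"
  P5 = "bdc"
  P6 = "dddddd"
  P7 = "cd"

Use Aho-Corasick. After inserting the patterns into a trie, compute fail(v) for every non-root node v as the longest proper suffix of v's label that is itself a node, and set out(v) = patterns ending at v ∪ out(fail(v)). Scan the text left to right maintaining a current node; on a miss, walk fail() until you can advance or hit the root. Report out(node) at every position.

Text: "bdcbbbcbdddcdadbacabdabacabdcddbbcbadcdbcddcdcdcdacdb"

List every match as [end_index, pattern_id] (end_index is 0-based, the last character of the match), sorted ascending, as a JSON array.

Build automaton:
Trie (insert patterns):
  0='ε' goto b→1 c→5 d→7
  1='b' goto a→13 b→2 d→20
  2='bb' goto c→3
  3='bbc' goto b→4
  4='bbcb' goto ·  [P0 ends]
  5='c' goto b→6 d→25
  6='cb' goto ·  [P1 ends]
  7='d' goto c→18 d→8
  8='dd' goto d→9
  9='ddd' goto b→10 d→22
  10='dddb' goto b→11
  11='dddbb' goto d→12
  12='dddbbd' goto ·  [P2 ends]
  13='ba' goto c→14
  14='bac' goto a→15
  15='baca' goto b→16
  16='bacab' goto d→17
  17='bacabd' goto ·  [P3 ends]
  18='dc' goto d→19
  19='dcd' goto ·  [P4 ends]
  20='bd' goto c→21
  21='bdc' goto ·  [P5 ends]
  22='dddd' goto d→23
  23='ddddd' goto d→24
  24='dddddd' goto ·  [P6 ends]
  25='cd' goto ·  [P7 ends]

Failure links (BFS by depth):
  fail(1) 'b': from fail(0)=0 chase 'b': 0 ⇒ 0;  out=∅∪out(0)=∅
  fail(5) 'c': from fail(0)=0 chase 'c': 0 ⇒ 0;  out=∅∪out(0)=∅
  fail(7) 'd': from fail(0)=0 chase 'd': 0 ⇒ 0;  out=∅∪out(0)=∅
  fail(2) 'bb': from fail(1)=0 chase 'b': 0 ⇒ 1;  out=∅∪out(1)=∅
  fail(6) 'cb': from fail(5)=0 chase 'b': 0 ⇒ 1;  out={1}∪out(1)={1}
  fail(8) 'dd': from fail(7)=0 chase 'd': 0 ⇒ 7;  out=∅∪out(7)=∅
  fail(13) 'ba': from fail(1)=0 chase 'a': 0 ⇒ 0;  out=∅∪out(0)=∅
  fail(18) 'dc': from fail(7)=0 chase 'c': 0 ⇒ 5;  out=∅∪out(5)=∅
  fail(20) 'bd': from fail(1)=0 chase 'd': 0 ⇒ 7;  out=∅∪out(7)=∅
  fail(25) 'cd': from fail(5)=0 chase 'd': 0 ⇒ 7;  out={7}∪out(7)={7}
  fail(3) 'bbc': from fail(2)=1 chase 'c': 1→0 ⇒ 5;  out=∅∪out(5)=∅
  fail(9) 'ddd': from fail(8)=7 chase 'd': 7 ⇒ 8;  out=∅∪out(8)=∅
  fail(14) 'bac': from fail(13)=0 chase 'c': 0 ⇒ 5;  out=∅∪out(5)=∅
  fail(19) 'dcd': from fail(18)=5 chase 'd': 5 ⇒ 25;  out={4}∪out(25)={4,7}
  fail(21) 'bdc': from fail(20)=7 chase 'c': 7 ⇒ 18;  out={5}∪out(18)={5}
  fail(4) 'bbcb': from fail(3)=5 chase 'b': 5 ⇒ 6;  out={0}∪out(6)={0,1}
  fail(10) 'dddb': from fail(9)=8 chase 'b': 8→7→0 ⇒ 1;  out=∅∪out(1)=∅
  fail(15) 'baca': from fail(14)=5 chase 'a': 5→0 ⇒ 0;  out=∅∪out(0)=∅
  fail(22) 'dddd': from fail(9)=8 chase 'd': 8 ⇒ 9;  out=∅∪out(9)=∅
  fail(11) 'dddbb': from fail(10)=1 chase 'b': 1 ⇒ 2;  out=∅∪out(2)=∅
  fail(16) 'bacab': from fail(15)=0 chase 'b': 0 ⇒ 1;  out=∅∪out(1)=∅
  fail(23) 'ddddd': from fail(22)=9 chase 'd': 9 ⇒ 22;  out=∅∪out(22)=∅
  fail(12) 'dddbbd': from fail(11)=2 chase 'd': 2→1 ⇒ 20;  out={2}∪out(20)={2}
  fail(17) 'bacabd': from fail(16)=1 chase 'd': 1 ⇒ 20;  out={3}∪out(20)={3}
  fail(24) 'dddddd': from fail(23)=22 chase 'd': 22 ⇒ 23;  out={6}∪out(23)={6}

Text stream:
[0] read 'b'  n0⇒n1
[1] read 'd'  n1⇒n20
[2] read 'c'  n20⇒n21  emit P5@[0:2]
[3] read 'b'  n21⇒n6 ·f  emit P1@[2:3]
[4] read 'b'  n6⇒n2 ·f
[5] read 'b'  n2⇒n2 ·f
[6] read 'c'  n2⇒n3
[7] read 'b'  n3⇒n4  emit P0@[4:7],P1@[6:7]
[8] read 'd'  n4⇒n20 ·f
[9] read 'd'  n20⇒n8 ·f
[10] read 'd'  n8⇒n9
[11] read 'c'  n9⇒n18 ·f
[12] read 'd'  n18⇒n19  emit P4@[10:12],P7@[11:12]
[13] read 'a'  n19⇒n0 ·f
[14] read 'd'  n0⇒n7
[15] read 'b'  n7⇒n1 ·f
[16] read 'a'  n1⇒n13
[17] read 'c'  n13⇒n14
[18] read 'a'  n14⇒n15
[19] read 'b'  n15⇒n16
[20] read 'd'  n16⇒n17  emit P3@[15:20]
[21] read 'a'  n17⇒n0 ·f
[22] read 'b'  n0⇒n1
[23] read 'a'  n1⇒n13
[24] read 'c'  n13⇒n14
[25] read 'a'  n14⇒n15
[26] read 'b'  n15⇒n16
[27] read 'd'  n16⇒n17  emit P3@[22:27]
[28] read 'c'  n17⇒n21 ·f  emit P5@[26:28]
[29] read 'd'  n21⇒n19 ·f  emit P4@[27:29],P7@[28:29]
[30] read 'd'  n19⇒n8 ·f
[31] read 'b'  n8⇒n1 ·f
[32] read 'b'  n1⇒n2
[33] read 'c'  n2⇒n3
[34] read 'b'  n3⇒n4  emit P0@[31:34],P1@[33:34]
[35] read 'a'  n4⇒n13 ·f
[36] read 'd'  n13⇒n7 ·f
[37] read 'c'  n7⇒n18
[38] read 'd'  n18⇒n19  emit P4@[36:38],P7@[37:38]
[39] read 'b'  n19⇒n1 ·f
[40] read 'c'  n1⇒n5 ·f
[41] read 'd'  n5⇒n25  emit P7@[40:41]
[42] read 'd'  n25⇒n8 ·f
[43] read 'c'  n8⇒n18 ·f
[44] read 'd'  n18⇒n19  emit P4@[42:44],P7@[43:44]
[45] read 'c'  n19⇒n18 ·f
[46] read 'd'  n18⇒n19  emit P4@[44:46],P7@[45:46]
[47] read 'c'  n19⇒n18 ·f
[48] read 'd'  n18⇒n19  emit P4@[46:48],P7@[47:48]
[49] read 'a'  n19⇒n0 ·f
[50] read 'c'  n0⇒n5
[51] read 'd'  n5⇒n25  emit P7@[50:51]
[52] read 'b'  n25⇒n1 ·f

Result: [[2,5],[3,1],[7,0],[7,1],[12,4],[12,7],[20,3],[27,3],[28,5],[29,4],[29,7],[34,0],[34,1],[38,4],[38,7],[41,7],[44,4],[44,7],[46,4],[46,7],[48,4],[48,7],[51,7]]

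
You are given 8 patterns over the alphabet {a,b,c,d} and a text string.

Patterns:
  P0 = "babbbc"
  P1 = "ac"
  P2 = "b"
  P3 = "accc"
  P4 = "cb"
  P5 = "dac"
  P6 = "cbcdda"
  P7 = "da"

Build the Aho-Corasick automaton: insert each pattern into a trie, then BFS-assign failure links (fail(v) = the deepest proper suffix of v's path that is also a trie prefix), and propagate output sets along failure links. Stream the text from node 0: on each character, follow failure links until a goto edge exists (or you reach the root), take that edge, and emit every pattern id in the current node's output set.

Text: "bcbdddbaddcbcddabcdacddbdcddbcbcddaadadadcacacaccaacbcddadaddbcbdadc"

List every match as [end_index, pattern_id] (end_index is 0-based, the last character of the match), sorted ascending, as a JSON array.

Build automaton:
Trie (insert patterns):
  n0 'ε': a→7 b→1 c→11 d→13
  n1 'b': a→2  [P2 ends]
  n2 'ba': b→3
  n3 'bab': b→4
  n4 'babb': b→5
  n5 'babbb': c→6
  n6 'babbbc': ·  [P0 ends]
  n7 'a': c→8
  n8 'ac': c→9  [P1 ends]
  n9 'acc': c→10
  n10 'accc': ·  [P3 ends]
  n11 'c': b→12
  n12 'cb': c→16  [P4 ends]
  n13 'd': a→14
  n14 'da': c→15  [P7 ends]
  n15 'dac': ·  [P5 ends]
  n16 'cbc': d→17
  n17 'cbcd': d→18
  n18 'cbcdd': a→19
  n19 'cbcdda': ·  [P6 ends]

Failure links (BFS by depth):
  fail(1) 'b': from fail(0)=0 chase 'b': 0 ⇒ 0;  out={2}∪out(0)={2}
  fail(7) 'a': from fail(0)=0 chase 'a': 0 ⇒ 0;  out=∅∪out(0)=∅
  fail(11) 'c': from fail(0)=0 chase 'c': 0 ⇒ 0;  out=∅∪out(0)=∅
  fail(13) 'd': from fail(0)=0 chase 'd': 0 ⇒ 0;  out=∅∪out(0)=∅
  fail(2) 'ba': from fail(1)=0 chase 'a': 0 ⇒ 7;  out=∅∪out(7)=∅
  fail(8) 'ac': from fail(7)=0 chase 'c': 0 ⇒ 11;  out={1}∪out(11)={1}
  fail(12) 'cb': from fail(11)=0 chase 'b': 0 ⇒ 1;  out={4}∪out(1)={2,4}
  fail(14) 'da': from fail(13)=0 chase 'a': 0 ⇒ 7;  out={7}∪out(7)={7}
  fail(3) 'bab': from fail(2)=7 chase 'b': 7→0 ⇒ 1;  out=∅∪out(1)={2}
  fail(9) 'acc': from fail(8)=11 chase 'c': 11→0 ⇒ 11;  out=∅∪out(11)=∅
  fail(15) 'dac': from fail(14)=7 chase 'c': 7 ⇒ 8;  out={5}∪out(8)={1,5}
  fail(16) 'cbc': from fail(12)=1 chase 'c': 1→0 ⇒ 11;  out=∅∪out(11)=∅
  fail(4) 'babb': from fail(3)=1 chase 'b': 1→0 ⇒ 1;  out=∅∪out(1)={2}
  fail(10) 'accc': from fail(9)=11 chase 'c': 11→0 ⇒ 11;  out={3}∪out(11)={3}
  fail(17) 'cbcd': from fail(16)=11 chase 'd': 11→0 ⇒ 13;  out=∅∪out(13)=∅
  fail(5) 'babbb': from fail(4)=1 chase 'b': 1→0 ⇒ 1;  out=∅∪out(1)={2}
  fail(18) 'cbcdd': from fail(17)=13 chase 'd': 13→0 ⇒ 13;  out=∅∪out(13)=∅
  fail(6) 'babbbc': from fail(5)=1 chase 'c': 1→0 ⇒ 11;  out={0}∪out(11)={0}
  fail(19) 'cbcdda': from fail(18)=13 chase 'a': 13 ⇒ 14;  out={6}∪out(14)={6,7}

Text stream:
[0] read 'b'  n0⇒n1  → match P2@[0:0]
[1] read 'c'  n1⇒n11 (fail-walked)
[2] read 'b'  n11⇒n12  → match P2@[2:2],P4@[1:2]
[3] read 'd'  n12⇒n13 (fail-walked)
[4] read 'd'  n13⇒n13 (fail-walked)
[5] read 'd'  n13⇒n13 (fail-walked)
[6] read 'b'  n13⇒n1 (fail-walked)  → match P2@[6:6]
[7] read 'a'  n1⇒n2
[8] read 'd'  n2⇒n13 (fail-walked)
[9] read 'd'  n13⇒n13 (fail-walked)
[10] read 'c'  n13⇒n11 (fail-walked)
[11] read 'b'  n11⇒n12  → match P2@[11:11],P4@[10:11]
[12] read 'c'  n12⇒n16
[13] read 'd'  n16⇒n17
[14] read 'd'  n17⇒n18
[15] read 'a'  n18⇒n19  → match P6@[10:15],P7@[14:15]
[16] read 'b'  n19⇒n1 (fail-walked)  → match P2@[16:16]
[17] read 'c'  n1⇒n11 (fail-walked)
[18] read 'd'  n11⇒n13 (fail-walked)
[19] read 'a'  n13⇒n14  → match P7@[18:19]
[20] read 'c'  n14⇒n15  → match P1@[19:20],P5@[18:20]
[21] read 'd'  n15⇒n13 (fail-walked)
[22] read 'd'  n13⇒n13 (fail-walked)
[23] read 'b'  n13⇒n1 (fail-walked)  → match P2@[23:23]
[24] read 'd'  n1⇒n13 (fail-walked)
[25] read 'c'  n13⇒n11 (fail-walked)
[26] read 'd'  n11⇒n13 (fail-walked)
[27] read 'd'  n13⇒n13 (fail-walked)
[28] read 'b'  n13⇒n1 (fail-walked)  → match P2@[28:28]
[29] read 'c'  n1⇒n11 (fail-walked)
[30] read 'b'  n11⇒n12  → match P2@[30:30],P4@[29:30]
[31] read 'c'  n12⇒n16
[32] read 'd'  n16⇒n17
[33] read 'd'  n17⇒n18
[34] read 'a'  n18⇒n19  → match P6@[29:34],P7@[33:34]
[35] read 'a'  n19⇒n7 (fail-walked)
[36] read 'd'  n7⇒n13 (fail-walked)
[37] read 'a'  n13⇒n14  → match P7@[36:37]
[38] read 'd'  n14⇒n13 (fail-walked)
[39] read 'a'  n13⇒n14  → match P7@[38:39]
[40] read 'd'  n14⇒n13 (fail-walked)
[41] read 'c'  n13⇒n11 (fail-walked)
[42] read 'a'  n11⇒n7 (fail-walked)
[43] read 'c'  n7⇒n8  → match P1@[42:43]
[44] read 'a'  n8⇒n7 (fail-walked)
[45] read 'c'  n7⇒n8  → match P1@[44:45]
[46] read 'a'  n8⇒n7 (fail-walked)
[47] read 'c'  n7⇒n8  → match P1@[46:47]
[48] read 'c'  n8⇒n9
[49] read 'a'  n9⇒n7 (fail-walked)
[50] read 'a'  n7⇒n7 (fail-walked)
[51] read 'c'  n7⇒n8  → match P1@[50:51]
[52] read 'b'  n8⇒n12 (fail-walked)  → match P2@[52:52],P4@[51:52]
[53] read 'c'  n12⇒n16
[54] read 'd'  n16⇒n17
[55] read 'd'  n17⇒n18
[56] read 'a'  n18⇒n19  → match P6@[51:56],P7@[55:56]
[57] read 'd'  n19⇒n13 (fail-walked)
[58] read 'a'  n13⇒n14  → match P7@[57:58]
[59] read 'd'  n14⇒n13 (fail-walked)
[60] read 'd'  n13⇒n13 (fail-walked)
[61] read 'b'  n13⇒n1 (fail-walked)  → match P2@[61:61]
[62] read 'c'  n1⇒n11 (fail-walked)
[63] read 'b'  n11⇒n12  → match P2@[63:63],P4@[62:63]
[64] read 'd'  n12⇒n13 (fail-walked)
[65] read 'a'  n13⇒n14  → match P7@[64:65]
[66] read 'd'  n14⇒n13 (fail-walked)
[67] read 'c'  n13⇒n11 (fail-walked)

Matches: [[0,2],[2,2],[2,4],[6,2],[11,2],[11,4],[15,6],[15,7],[16,2],[19,7],[20,1],[20,5],[23,2],[28,2],[30,2],[30,4],[34,6],[34,7],[37,7],[39,7],[43,1],[45,1],[47,1],[51,1],[52,2],[52,4],[56,6],[56,7],[58,7],[61,2],[63,2],[63,4],[65,7]]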